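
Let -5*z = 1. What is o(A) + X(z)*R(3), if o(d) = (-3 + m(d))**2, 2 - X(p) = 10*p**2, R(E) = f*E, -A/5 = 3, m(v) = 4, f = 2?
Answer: 53/5 ≈ 10.600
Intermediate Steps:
z = -1/5 (z = -1/5*1 = -1/5 ≈ -0.20000)
A = -15 (A = -5*3 = -15)
R(E) = 2*E
X(p) = 2 - 10*p**2
o(d) = 1 (o(d) = (-3 + 4)**2 = 1**2 = 1)
o(A) + X(z)*R(3) = 1 + (2 - 10*(-1/5)**2)*(2*3) = 1 + (2 - 10*1/25)*6 = 1 + (2 - 2/5)*6 = 1 + (8/5)*6 = 1 + 48/5 = 53/5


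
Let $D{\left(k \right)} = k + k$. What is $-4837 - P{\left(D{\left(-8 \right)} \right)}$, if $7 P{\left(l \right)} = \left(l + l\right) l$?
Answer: $- \frac{34371}{7} \approx -4910.1$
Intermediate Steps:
$D{\left(k \right)} = 2 k$
$P{\left(l \right)} = \frac{2 l^{2}}{7}$ ($P{\left(l \right)} = \frac{\left(l + l\right) l}{7} = \frac{2 l l}{7} = \frac{2 l^{2}}{7}$)
$-4837 - P{\left(D{\left(-8 \right)} \right)} = -4837 - \frac{2 \left(2 \left(-8\right)\right)^{2}}{7} = -4837 - \frac{2 \left(-16\right)^{2}}{7} = -4837 - \frac{2}{7} \cdot 256 = -4837 - \frac{512}{7} = - \frac{34371}{7}$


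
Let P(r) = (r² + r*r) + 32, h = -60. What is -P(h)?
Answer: -7232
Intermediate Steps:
P(r) = 32 + 2*r² (P(r) = (r² + r²) + 32 = 2*r² + 32 = 32 + 2*r²)
-P(h) = -(32 + 2*(-60)²) = -(32 + 2*3600) = -(32 + 7200) = -1*7232 = -7232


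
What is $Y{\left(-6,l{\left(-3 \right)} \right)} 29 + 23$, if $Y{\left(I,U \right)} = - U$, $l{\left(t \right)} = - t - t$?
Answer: $-151$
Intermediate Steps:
$l{\left(t \right)} = - 2 t$
$Y{\left(-6,l{\left(-3 \right)} \right)} 29 + 23 = - \left(-2\right) \left(-3\right) 29 + 23 = \left(-1\right) 6 \cdot 29 + 23 = \left(-6\right) 29 + 23 = -174 + 23 = -151$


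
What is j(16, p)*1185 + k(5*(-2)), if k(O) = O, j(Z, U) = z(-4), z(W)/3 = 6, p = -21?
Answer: 21320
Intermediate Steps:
z(W) = 18 (z(W) = 3*6 = 18)
j(Z, U) = 18
j(16, p)*1185 + k(5*(-2)) = 18*1185 + 5*(-2) = 21330 - 10 = 21320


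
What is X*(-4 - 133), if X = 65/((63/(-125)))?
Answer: 1113125/63 ≈ 17669.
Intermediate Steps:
X = -8125/63 (X = 65/((63*(-1/125))) = 65/(-63/125) = 65*(-125/63) = -8125/63 ≈ -128.97)
X*(-4 - 133) = -8125*(-4 - 133)/63 = -8125/63*(-137) = 1113125/63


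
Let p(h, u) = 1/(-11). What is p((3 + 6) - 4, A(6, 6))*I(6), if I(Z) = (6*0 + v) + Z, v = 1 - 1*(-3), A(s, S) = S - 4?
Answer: -10/11 ≈ -0.90909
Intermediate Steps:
A(s, S) = -4 + S
v = 4 (v = 1 + 3 = 4)
p(h, u) = -1/11
I(Z) = 4 + Z (I(Z) = (6*0 + 4) + Z = (0 + 4) + Z = 4 + Z)
p((3 + 6) - 4, A(6, 6))*I(6) = -(4 + 6)/11 = -1/11*10 = -10/11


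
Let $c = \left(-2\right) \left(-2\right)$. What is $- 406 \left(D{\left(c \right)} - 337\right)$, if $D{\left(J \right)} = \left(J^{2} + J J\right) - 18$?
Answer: $131138$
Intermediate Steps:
$c = 4$
$D{\left(J \right)} = -18 + 2 J^{2}$ ($D{\left(J \right)} = \left(J^{2} + J^{2}\right) - 18 = 2 J^{2} - 18 = -18 + 2 J^{2}$)
$- 406 \left(D{\left(c \right)} - 337\right) = - 406 \left(\left(-18 + 2 \cdot 4^{2}\right) - 337\right) = - 406 \left(\left(-18 + 2 \cdot 16\right) - 337\right) = - 406 \left(\left(-18 + 32\right) - 337\right) = - 406 \left(14 - 337\right) = \left(-406\right) \left(-323\right) = 131138$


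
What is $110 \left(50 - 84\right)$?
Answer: $-3740$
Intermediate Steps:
$110 \left(50 - 84\right) = 110 \left(-34\right) = -3740$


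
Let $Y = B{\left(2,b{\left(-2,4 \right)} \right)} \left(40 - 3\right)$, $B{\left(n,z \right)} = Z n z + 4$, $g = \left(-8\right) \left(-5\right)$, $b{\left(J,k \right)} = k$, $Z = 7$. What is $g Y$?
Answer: $88800$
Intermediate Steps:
$g = 40$
$B{\left(n,z \right)} = 4 + 7 n z$ ($B{\left(n,z \right)} = 7 n z + 4 = 4 + 7 n z$)
$Y = 2220$ ($Y = \left(4 + 7 \cdot 2 \cdot 4\right) \left(40 - 3\right) = \left(4 + 56\right) 37 = 60 \cdot 37 = 2220$)
$g Y = 40 \cdot 2220 = 88800$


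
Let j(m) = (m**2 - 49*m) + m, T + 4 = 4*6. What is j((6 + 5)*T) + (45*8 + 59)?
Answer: 38259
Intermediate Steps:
T = 20 (T = -4 + 4*6 = -4 + 24 = 20)
j(m) = m**2 - 48*m
j((6 + 5)*T) + (45*8 + 59) = ((6 + 5)*20)*(-48 + (6 + 5)*20) + (45*8 + 59) = (11*20)*(-48 + 11*20) + (360 + 59) = 220*(-48 + 220) + 419 = 220*172 + 419 = 37840 + 419 = 38259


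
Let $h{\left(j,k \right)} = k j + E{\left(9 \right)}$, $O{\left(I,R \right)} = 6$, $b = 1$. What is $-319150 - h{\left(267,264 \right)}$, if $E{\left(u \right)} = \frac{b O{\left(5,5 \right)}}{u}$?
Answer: $- \frac{1168916}{3} \approx -3.8964 \cdot 10^{5}$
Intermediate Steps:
$E{\left(u \right)} = \frac{6}{u}$ ($E{\left(u \right)} = \frac{1 \cdot 6}{u} = \frac{6}{u}$)
$h{\left(j,k \right)} = \frac{2}{3} + j k$ ($h{\left(j,k \right)} = k j + \frac{6}{9} = j k + 6 \cdot \frac{1}{9} = j k + \frac{2}{3} = \frac{2}{3} + j k$)
$-319150 - h{\left(267,264 \right)} = -319150 - \left(\frac{2}{3} + 267 \cdot 264\right) = -319150 - \left(\frac{2}{3} + 70488\right) = -319150 - \frac{211466}{3} = - \frac{1168916}{3}$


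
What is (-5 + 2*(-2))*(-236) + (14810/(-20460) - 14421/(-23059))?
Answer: 100202943523/47178714 ≈ 2123.9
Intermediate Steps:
(-5 + 2*(-2))*(-236) + (14810/(-20460) - 14421/(-23059)) = (-5 - 4)*(-236) + (14810*(-1/20460) - 14421*(-1/23059)) = -9*(-236) + (-1481/2046 + 14421/23059) = 2124 - 4645013/47178714 = 100202943523/47178714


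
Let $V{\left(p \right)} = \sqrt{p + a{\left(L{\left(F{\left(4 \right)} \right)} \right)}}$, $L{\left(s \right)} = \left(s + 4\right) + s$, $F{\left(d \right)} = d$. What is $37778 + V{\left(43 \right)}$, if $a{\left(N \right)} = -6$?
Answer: $37778 + \sqrt{37} \approx 37784.0$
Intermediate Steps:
$L{\left(s \right)} = 4 + 2 s$ ($L{\left(s \right)} = \left(4 + s\right) + s = 4 + 2 s$)
$V{\left(p \right)} = \sqrt{-6 + p}$ ($V{\left(p \right)} = \sqrt{p - 6} = \sqrt{-6 + p}$)
$37778 + V{\left(43 \right)} = 37778 + \sqrt{-6 + 43} = 37778 + \sqrt{37}$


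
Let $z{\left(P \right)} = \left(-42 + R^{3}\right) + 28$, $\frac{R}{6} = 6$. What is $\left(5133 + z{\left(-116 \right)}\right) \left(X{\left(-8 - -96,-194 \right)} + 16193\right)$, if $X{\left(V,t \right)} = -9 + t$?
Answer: $827882250$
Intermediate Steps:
$R = 36$ ($R = 6 \cdot 6 = 36$)
$z{\left(P \right)} = 46642$ ($z{\left(P \right)} = \left(-42 + 36^{3}\right) + 28 = \left(-42 + 46656\right) + 28 = 46614 + 28 = 46642$)
$\left(5133 + z{\left(-116 \right)}\right) \left(X{\left(-8 - -96,-194 \right)} + 16193\right) = \left(5133 + 46642\right) \left(\left(-9 - 194\right) + 16193\right) = 51775 \left(-203 + 16193\right) = 51775 \cdot 15990 = 827882250$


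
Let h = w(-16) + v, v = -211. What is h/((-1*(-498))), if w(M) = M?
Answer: -227/498 ≈ -0.45582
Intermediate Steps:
h = -227 (h = -16 - 211 = -227)
h/((-1*(-498))) = -227/((-1*(-498))) = -227/498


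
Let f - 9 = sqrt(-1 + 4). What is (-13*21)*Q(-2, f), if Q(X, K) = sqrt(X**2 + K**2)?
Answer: -273*sqrt(88 + 18*sqrt(3)) ≈ -2980.3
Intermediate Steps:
f = 9 + sqrt(3) (f = 9 + sqrt(-1 + 4) = 9 + sqrt(3) ≈ 10.732)
Q(X, K) = sqrt(K**2 + X**2)
(-13*21)*Q(-2, f) = (-13*21)*sqrt((9 + sqrt(3))**2 + (-2)**2) = -273*sqrt((9 + sqrt(3))**2 + 4) = -273*sqrt(4 + (9 + sqrt(3))**2)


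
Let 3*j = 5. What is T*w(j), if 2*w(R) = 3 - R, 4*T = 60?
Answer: 10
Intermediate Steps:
T = 15 (T = (1/4)*60 = 15)
j = 5/3 (j = (1/3)*5 = 5/3 ≈ 1.6667)
w(R) = 3/2 - R/2 (w(R) = (3 - R)/2 = 3/2 - R/2)
T*w(j) = 15*(3/2 - 1/2*5/3) = 15*(3/2 - 5/6) = 15*(2/3) = 10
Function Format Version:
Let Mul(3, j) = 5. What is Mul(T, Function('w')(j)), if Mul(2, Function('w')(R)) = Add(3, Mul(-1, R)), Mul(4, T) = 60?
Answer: 10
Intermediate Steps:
T = 15 (T = Mul(Rational(1, 4), 60) = 15)
j = Rational(5, 3) (j = Mul(Rational(1, 3), 5) = Rational(5, 3) ≈ 1.6667)
Function('w')(R) = Add(Rational(3, 2), Mul(Rational(-1, 2), R)) (Function('w')(R) = Mul(Rational(1, 2), Add(3, Mul(-1, R))) = Add(Rational(3, 2), Mul(Rational(-1, 2), R)))
Mul(T, Function('w')(j)) = Mul(15, Add(Rational(3, 2), Mul(Rational(-1, 2), Rational(5, 3)))) = Mul(15, Add(Rational(3, 2), Rational(-5, 6))) = Mul(15, Rational(2, 3)) = 10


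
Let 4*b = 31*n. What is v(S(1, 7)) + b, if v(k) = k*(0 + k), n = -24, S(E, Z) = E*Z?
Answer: -137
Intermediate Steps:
v(k) = k² (v(k) = k*k = k²)
b = -186 (b = (31*(-24))/4 = (¼)*(-744) = -186)
v(S(1, 7)) + b = (1*7)² - 186 = 7² - 186 = 49 - 186 = -137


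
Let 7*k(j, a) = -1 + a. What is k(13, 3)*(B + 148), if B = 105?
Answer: 506/7 ≈ 72.286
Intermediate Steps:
k(j, a) = -⅐ + a/7 (k(j, a) = (-1 + a)/7 = -⅐ + a/7)
k(13, 3)*(B + 148) = (-⅐ + (⅐)*3)*(105 + 148) = (-⅐ + 3/7)*253 = (2/7)*253 = 506/7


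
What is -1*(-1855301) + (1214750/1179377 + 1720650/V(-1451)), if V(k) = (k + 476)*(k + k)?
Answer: 41274154056661468/22246588351 ≈ 1.8553e+6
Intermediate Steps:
V(k) = 2*k*(476 + k) (V(k) = (476 + k)*(2*k) = 2*k*(476 + k))
-1*(-1855301) + (1214750/1179377 + 1720650/V(-1451)) = -1*(-1855301) + (1214750/1179377 + 1720650/((2*(-1451)*(476 - 1451)))) = 1855301 + (1214750*(1/1179377) + 1720650/((2*(-1451)*(-975)))) = 1855301 + (1214750/1179377 + 1720650/2829450) = 1855301 + (1214750/1179377 + 1720650*(1/2829450)) = 1855301 + (1214750/1179377 + 11471/18863) = 1855301 + 36442462817/22246588351 = 41274154056661468/22246588351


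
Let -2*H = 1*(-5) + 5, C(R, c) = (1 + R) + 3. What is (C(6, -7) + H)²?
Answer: 100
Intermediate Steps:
C(R, c) = 4 + R
H = 0 (H = -(1*(-5) + 5)/2 = -(-5 + 5)/2 = -½*0 = 0)
(C(6, -7) + H)² = ((4 + 6) + 0)² = (10 + 0)² = 10² = 100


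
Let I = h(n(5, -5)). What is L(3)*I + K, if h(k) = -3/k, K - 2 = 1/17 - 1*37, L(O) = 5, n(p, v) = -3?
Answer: -509/17 ≈ -29.941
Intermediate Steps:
K = -594/17 (K = 2 + (1/17 - 1*37) = 2 + (1/17 - 37) = 2 - 628/17 = -594/17 ≈ -34.941)
I = 1 (I = -3/(-3) = -3*(-⅓) = 1)
L(3)*I + K = 5*1 - 594/17 = 5 - 594/17 = -509/17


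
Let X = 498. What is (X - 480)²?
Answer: 324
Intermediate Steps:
(X - 480)² = (498 - 480)² = 18² = 324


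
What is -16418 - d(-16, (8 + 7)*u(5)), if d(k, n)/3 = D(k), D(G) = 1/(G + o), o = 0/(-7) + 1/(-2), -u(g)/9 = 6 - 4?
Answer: -180596/11 ≈ -16418.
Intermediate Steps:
u(g) = -18 (u(g) = -9*(6 - 4) = -9*2 = -18)
o = -1/2 (o = 0*(-1/7) + 1*(-1/2) = 0 - 1/2 = -1/2 ≈ -0.50000)
D(G) = 1/(-1/2 + G) (D(G) = 1/(G - 1/2) = 1/(-1/2 + G))
d(k, n) = 6/(-1 + 2*k) (d(k, n) = 3*(2/(-1 + 2*k)) = 6/(-1 + 2*k))
-16418 - d(-16, (8 + 7)*u(5)) = -16418 - 6/(-1 + 2*(-16)) = -16418 - 6/(-1 - 32) = -16418 - 6/(-33) = -16418 - 6*(-1)/33 = -16418 - 1*(-2/11) = -16418 + 2/11 = -180596/11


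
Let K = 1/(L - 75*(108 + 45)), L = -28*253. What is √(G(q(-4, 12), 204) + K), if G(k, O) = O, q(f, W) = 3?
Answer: √70265023565/18559 ≈ 14.283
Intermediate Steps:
L = -7084
K = -1/18559 (K = 1/(-7084 - 75*(108 + 45)) = 1/(-7084 - 75*153) = 1/(-7084 - 11475) = 1/(-18559) = -1/18559 ≈ -5.3882e-5)
√(G(q(-4, 12), 204) + K) = √(204 - 1/18559) = √(3786035/18559) = √70265023565/18559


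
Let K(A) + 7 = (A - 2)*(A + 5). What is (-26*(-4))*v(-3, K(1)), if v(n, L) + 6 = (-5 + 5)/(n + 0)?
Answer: -624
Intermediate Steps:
K(A) = -7 + (-2 + A)*(5 + A) (K(A) = -7 + (A - 2)*(A + 5) = -7 + (-2 + A)*(5 + A))
v(n, L) = -6 (v(n, L) = -6 + (-5 + 5)/(n + 0) = -6 + 0/n = -6 + 0 = -6)
(-26*(-4))*v(-3, K(1)) = -26*(-4)*(-6) = -13*(-8)*(-6) = 104*(-6) = -624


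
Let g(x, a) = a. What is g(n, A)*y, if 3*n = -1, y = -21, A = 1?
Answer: -21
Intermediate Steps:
n = -⅓ (n = (⅓)*(-1) = -⅓ ≈ -0.33333)
g(n, A)*y = 1*(-21) = -21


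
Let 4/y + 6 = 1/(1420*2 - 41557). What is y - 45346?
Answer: -10534166706/232303 ≈ -45347.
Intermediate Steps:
y = -154868/232303 (y = 4/(-6 + 1/(1420*2 - 41557)) = 4/(-6 + 1/(2840 - 41557)) = 4/(-6 + 1/(-38717)) = 4/(-6 - 1/38717) = 4/(-232303/38717) = 4*(-38717/232303) = -154868/232303 ≈ -0.66666)
y - 45346 = -154868/232303 - 45346 = -10534166706/232303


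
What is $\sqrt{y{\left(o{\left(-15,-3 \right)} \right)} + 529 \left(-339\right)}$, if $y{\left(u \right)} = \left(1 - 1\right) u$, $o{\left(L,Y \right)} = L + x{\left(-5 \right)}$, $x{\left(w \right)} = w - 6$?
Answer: $23 i \sqrt{339} \approx 423.48 i$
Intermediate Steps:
$x{\left(w \right)} = -6 + w$ ($x{\left(w \right)} = w - 6 = -6 + w$)
$o{\left(L,Y \right)} = -11 + L$ ($o{\left(L,Y \right)} = L - 11 = -11 + L$)
$y{\left(u \right)} = 0$ ($y{\left(u \right)} = 0 u = 0$)
$\sqrt{y{\left(o{\left(-15,-3 \right)} \right)} + 529 \left(-339\right)} = \sqrt{0 + 529 \left(-339\right)} = \sqrt{0 - 179331} = \sqrt{-179331} = 23 i \sqrt{339}$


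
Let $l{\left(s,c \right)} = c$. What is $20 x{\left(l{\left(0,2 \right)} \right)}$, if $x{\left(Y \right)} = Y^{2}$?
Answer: $80$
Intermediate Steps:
$20 x{\left(l{\left(0,2 \right)} \right)} = 20 \cdot 2^{2} = 20 \cdot 4 = 80$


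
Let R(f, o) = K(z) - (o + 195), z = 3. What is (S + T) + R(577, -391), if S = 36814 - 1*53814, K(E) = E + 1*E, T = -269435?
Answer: -286233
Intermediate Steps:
K(E) = 2*E (K(E) = E + E = 2*E)
R(f, o) = -189 - o (R(f, o) = 2*3 - (o + 195) = 6 - (195 + o) = 6 + (-195 - o) = -189 - o)
S = -17000 (S = 36814 - 53814 = -17000)
(S + T) + R(577, -391) = (-17000 - 269435) + (-189 - 1*(-391)) = -286435 + (-189 + 391) = -286435 + 202 = -286233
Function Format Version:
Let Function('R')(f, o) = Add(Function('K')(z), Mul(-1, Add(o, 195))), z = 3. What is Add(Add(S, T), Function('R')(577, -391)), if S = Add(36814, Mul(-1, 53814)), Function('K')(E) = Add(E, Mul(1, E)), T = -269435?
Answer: -286233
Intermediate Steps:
Function('K')(E) = Mul(2, E) (Function('K')(E) = Add(E, E) = Mul(2, E))
Function('R')(f, o) = Add(-189, Mul(-1, o)) (Function('R')(f, o) = Add(Mul(2, 3), Mul(-1, Add(o, 195))) = Add(6, Mul(-1, Add(195, o))) = Add(6, Add(-195, Mul(-1, o))) = Add(-189, Mul(-1, o)))
S = -17000 (S = Add(36814, -53814) = -17000)
Add(Add(S, T), Function('R')(577, -391)) = Add(Add(-17000, -269435), Add(-189, Mul(-1, -391))) = Add(-286435, Add(-189, 391)) = Add(-286435, 202) = -286233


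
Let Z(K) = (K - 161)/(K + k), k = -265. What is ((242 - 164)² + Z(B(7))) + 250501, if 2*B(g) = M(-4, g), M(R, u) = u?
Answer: 134194270/523 ≈ 2.5659e+5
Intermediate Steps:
B(g) = g/2
Z(K) = (-161 + K)/(-265 + K) (Z(K) = (K - 161)/(K - 265) = (-161 + K)/(-265 + K))
((242 - 164)² + Z(B(7))) + 250501 = ((242 - 164)² + (-161 + (½)*7)/(-265 + (½)*7)) + 250501 = (78² + (-161 + 7/2)/(-265 + 7/2)) + 250501 = (6084 - 315/2/(-523/2)) + 250501 = (6084 - 2/523*(-315/2)) + 250501 = (6084 + 315/523) + 250501 = 3182247/523 + 250501 = 134194270/523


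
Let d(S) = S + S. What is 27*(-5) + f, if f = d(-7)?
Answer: -149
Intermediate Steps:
d(S) = 2*S
f = -14 (f = 2*(-7) = -14)
27*(-5) + f = 27*(-5) - 14 = -135 - 14 = -149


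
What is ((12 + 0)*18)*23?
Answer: 4968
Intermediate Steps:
((12 + 0)*18)*23 = (12*18)*23 = 216*23 = 4968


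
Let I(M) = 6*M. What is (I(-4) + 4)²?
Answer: 400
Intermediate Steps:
(I(-4) + 4)² = (6*(-4) + 4)² = (-24 + 4)² = (-20)² = 400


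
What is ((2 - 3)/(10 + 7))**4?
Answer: 1/83521 ≈ 1.1973e-5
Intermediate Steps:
((2 - 3)/(10 + 7))**4 = (-1/17)**4 = 1/83521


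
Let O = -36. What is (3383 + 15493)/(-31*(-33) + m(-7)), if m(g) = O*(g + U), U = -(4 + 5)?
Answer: 484/41 ≈ 11.805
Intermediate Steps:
U = -9 (U = -1*9 = -9)
m(g) = 324 - 36*g (m(g) = -36*(g - 9) = -36*(-9 + g) = 324 - 36*g)
(3383 + 15493)/(-31*(-33) + m(-7)) = (3383 + 15493)/(-31*(-33) + (324 - 36*(-7))) = 18876/(1023 + (324 + 252)) = 18876/(1023 + 576) = 18876/1599 = 18876*(1/1599) = 484/41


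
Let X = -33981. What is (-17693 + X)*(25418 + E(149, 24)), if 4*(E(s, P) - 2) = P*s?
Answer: -1359749636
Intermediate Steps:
E(s, P) = 2 + P*s/4 (E(s, P) = 2 + (P*s)/4 = 2 + P*s/4)
(-17693 + X)*(25418 + E(149, 24)) = (-17693 - 33981)*(25418 + (2 + (¼)*24*149)) = -51674*(25418 + (2 + 894)) = -51674*(25418 + 896) = -51674*26314 = -1359749636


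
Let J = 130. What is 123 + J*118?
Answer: 15463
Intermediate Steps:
123 + J*118 = 123 + 130*118 = 123 + 15340 = 15463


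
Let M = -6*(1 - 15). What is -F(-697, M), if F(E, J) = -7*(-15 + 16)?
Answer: 7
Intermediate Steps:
M = 84 (M = -6*(-14) = 84)
F(E, J) = -7 (F(E, J) = -7*1 = -7)
-F(-697, M) = -1*(-7) = 7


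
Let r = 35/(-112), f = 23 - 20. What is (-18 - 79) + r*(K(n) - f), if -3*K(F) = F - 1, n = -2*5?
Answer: -2333/24 ≈ -97.208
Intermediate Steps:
f = 3
n = -10
K(F) = ⅓ - F/3 (K(F) = -(F - 1)/3 = -(-1 + F)/3 = ⅓ - F/3)
r = -5/16 (r = 35*(-1/112) = -5/16 ≈ -0.31250)
(-18 - 79) + r*(K(n) - f) = (-18 - 79) - 5*((⅓ - ⅓*(-10)) - 1*3)/16 = -97 - 5*((⅓ + 10/3) - 3)/16 = -97 - 5*(11/3 - 3)/16 = -97 - 5/16*⅔ = -97 - 5/24 = -2333/24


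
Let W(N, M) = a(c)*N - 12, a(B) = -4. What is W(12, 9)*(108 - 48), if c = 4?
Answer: -3600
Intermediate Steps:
W(N, M) = -12 - 4*N (W(N, M) = -4*N - 12 = -12 - 4*N)
W(12, 9)*(108 - 48) = (-12 - 4*12)*(108 - 48) = (-12 - 48)*60 = -60*60 = -3600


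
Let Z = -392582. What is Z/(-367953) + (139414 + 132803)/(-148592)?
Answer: -41828517257/54674872176 ≈ -0.76504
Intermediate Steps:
Z/(-367953) + (139414 + 132803)/(-148592) = -392582/(-367953) + (139414 + 132803)/(-148592) = -392582*(-1/367953) + 272217*(-1/148592) = 392582/367953 - 272217/148592 = -41828517257/54674872176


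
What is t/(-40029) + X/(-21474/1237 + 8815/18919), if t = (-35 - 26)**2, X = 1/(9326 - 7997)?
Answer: -19758451936854/212451571306909 ≈ -0.093002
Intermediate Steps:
X = 1/1329 ≈ 0.00075245
t = 3721 (t = (-61)**2 = 3721)
t/(-40029) + X/(-21474/1237 + 8815/18919) = 3721/(-40029) + 1/(1329*(-21474/1237 + 8815/18919)) = 3721*(-1/40029) + 1/(1329*(-21474*1/1237 + 8815*(1/18919))) = -3721/40029 + 1/(1329*(-21474/1237 + 8815/18919)) = -3721/40029 + 1/(1329*(-395362451/23402803)) = -3721/40029 + (1/1329)*(-23402803/395362451) = -3721/40029 - 23402803/525436697379 = -19758451936854/212451571306909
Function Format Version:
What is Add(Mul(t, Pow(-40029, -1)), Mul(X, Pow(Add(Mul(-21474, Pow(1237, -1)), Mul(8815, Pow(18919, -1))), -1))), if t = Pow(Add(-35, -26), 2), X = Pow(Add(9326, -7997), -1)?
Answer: Rational(-19758451936854, 212451571306909) ≈ -0.093002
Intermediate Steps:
X = Rational(1, 1329) (X = Pow(1329, -1) = Rational(1, 1329) ≈ 0.00075245)
t = 3721 (t = Pow(-61, 2) = 3721)
Add(Mul(t, Pow(-40029, -1)), Mul(X, Pow(Add(Mul(-21474, Pow(1237, -1)), Mul(8815, Pow(18919, -1))), -1))) = Add(Mul(3721, Pow(-40029, -1)), Mul(Rational(1, 1329), Pow(Add(Mul(-21474, Pow(1237, -1)), Mul(8815, Pow(18919, -1))), -1))) = Add(Mul(3721, Rational(-1, 40029)), Mul(Rational(1, 1329), Pow(Add(Mul(-21474, Rational(1, 1237)), Mul(8815, Rational(1, 18919))), -1))) = Add(Rational(-3721, 40029), Mul(Rational(1, 1329), Pow(Add(Rational(-21474, 1237), Rational(8815, 18919)), -1))) = Add(Rational(-3721, 40029), Mul(Rational(1, 1329), Pow(Rational(-395362451, 23402803), -1))) = Add(Rational(-3721, 40029), Mul(Rational(1, 1329), Rational(-23402803, 395362451))) = Add(Rational(-3721, 40029), Rational(-23402803, 525436697379)) = Rational(-19758451936854, 212451571306909)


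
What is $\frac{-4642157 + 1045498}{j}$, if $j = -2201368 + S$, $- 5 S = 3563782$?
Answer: $\frac{1634845}{1324602} \approx 1.2342$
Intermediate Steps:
$S = - \frac{3563782}{5}$ ($S = \left(- \frac{1}{5}\right) 3563782 = - \frac{3563782}{5} \approx -7.1276 \cdot 10^{5}$)
$j = - \frac{14570622}{5}$ ($j = -2201368 - \frac{3563782}{5} = - \frac{14570622}{5} \approx -2.9141 \cdot 10^{6}$)
$\frac{-4642157 + 1045498}{j} = \frac{-4642157 + 1045498}{- \frac{14570622}{5}} = \left(-3596659\right) \left(- \frac{5}{14570622}\right) = \frac{1634845}{1324602}$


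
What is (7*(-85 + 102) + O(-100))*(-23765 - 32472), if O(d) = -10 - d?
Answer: -11753533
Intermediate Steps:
(7*(-85 + 102) + O(-100))*(-23765 - 32472) = (7*(-85 + 102) + (-10 - 1*(-100)))*(-23765 - 32472) = (7*17 + (-10 + 100))*(-56237) = (119 + 90)*(-56237) = 209*(-56237) = -11753533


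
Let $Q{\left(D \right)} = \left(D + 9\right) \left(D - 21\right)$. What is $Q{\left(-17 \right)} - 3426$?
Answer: $-3122$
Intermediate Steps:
$Q{\left(D \right)} = \left(-21 + D\right) \left(9 + D\right)$ ($Q{\left(D \right)} = \left(9 + D\right) \left(-21 + D\right) = \left(-21 + D\right) \left(9 + D\right)$)
$Q{\left(-17 \right)} - 3426 = \left(-189 + \left(-17\right)^{2} - -204\right) - 3426 = \left(-189 + 289 + 204\right) - 3426 = 304 - 3426 = -3122$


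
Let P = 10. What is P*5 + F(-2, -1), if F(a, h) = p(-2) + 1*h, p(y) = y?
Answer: 47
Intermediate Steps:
F(a, h) = -2 + h (F(a, h) = -2 + 1*h = -2 + h)
P*5 + F(-2, -1) = 10*5 + (-2 - 1) = 50 - 3 = 47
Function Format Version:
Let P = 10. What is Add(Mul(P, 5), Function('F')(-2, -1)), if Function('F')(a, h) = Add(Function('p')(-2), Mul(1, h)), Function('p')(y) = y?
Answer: 47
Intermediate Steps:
Function('F')(a, h) = Add(-2, h) (Function('F')(a, h) = Add(-2, Mul(1, h)) = Add(-2, h))
Add(Mul(P, 5), Function('F')(-2, -1)) = Add(Mul(10, 5), Add(-2, -1)) = Add(50, -3) = 47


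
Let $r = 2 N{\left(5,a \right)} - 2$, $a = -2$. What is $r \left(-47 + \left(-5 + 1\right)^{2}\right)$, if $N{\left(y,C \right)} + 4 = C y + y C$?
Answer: $1550$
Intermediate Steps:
$N{\left(y,C \right)} = -4 + 2 C y$ ($N{\left(y,C \right)} = -4 + \left(C y + y C\right) = -4 + \left(C y + C y\right) = -4 + 2 C y$)
$r = -50$ ($r = 2 \left(-4 + 2 \left(-2\right) 5\right) - 2 = 2 \left(-4 - 20\right) - 2 = 2 \left(-24\right) - 2 = -48 - 2 = -50$)
$r \left(-47 + \left(-5 + 1\right)^{2}\right) = - 50 \left(-47 + \left(-5 + 1\right)^{2}\right) = - 50 \left(-47 + \left(-4\right)^{2}\right) = - 50 \left(-47 + 16\right) = \left(-50\right) \left(-31\right) = 1550$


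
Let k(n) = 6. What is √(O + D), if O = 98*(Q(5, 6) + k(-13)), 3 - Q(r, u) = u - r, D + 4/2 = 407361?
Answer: √408143 ≈ 638.86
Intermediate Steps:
D = 407359 (D = -2 + 407361 = 407359)
Q(r, u) = 3 + r - u (Q(r, u) = 3 - (u - r) = 3 + (r - u) = 3 + r - u)
O = 784 (O = 98*((3 + 5 - 1*6) + 6) = 98*((3 + 5 - 6) + 6) = 98*(2 + 6) = 98*8 = 784)
√(O + D) = √(784 + 407359) = √408143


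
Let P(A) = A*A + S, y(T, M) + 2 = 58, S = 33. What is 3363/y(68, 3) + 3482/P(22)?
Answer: 1933663/28952 ≈ 66.789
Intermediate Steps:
y(T, M) = 56 (y(T, M) = -2 + 58 = 56)
P(A) = 33 + A² (P(A) = A*A + 33 = A² + 33 = 33 + A²)
3363/y(68, 3) + 3482/P(22) = 3363/56 + 3482/(33 + 22²) = 3363*(1/56) + 3482/(33 + 484) = 3363/56 + 3482/517 = 1933663/28952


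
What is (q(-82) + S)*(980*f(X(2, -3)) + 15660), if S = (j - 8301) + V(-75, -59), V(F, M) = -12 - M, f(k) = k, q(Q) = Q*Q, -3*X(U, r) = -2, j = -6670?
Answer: -401308000/3 ≈ -1.3377e+8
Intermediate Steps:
X(U, r) = 2/3 (X(U, r) = -1/3*(-2) = 2/3)
q(Q) = Q**2
S = -14924 (S = (-6670 - 8301) + (-12 - 1*(-59)) = -14971 + (-12 + 59) = -14971 + 47 = -14924)
(q(-82) + S)*(980*f(X(2, -3)) + 15660) = ((-82)**2 - 14924)*(980*(2/3) + 15660) = (6724 - 14924)*(1960/3 + 15660) = -8200*48940/3 = -401308000/3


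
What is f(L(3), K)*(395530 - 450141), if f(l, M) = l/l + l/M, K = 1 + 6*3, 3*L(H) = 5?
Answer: -3385882/57 ≈ -59401.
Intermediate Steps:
L(H) = 5/3 (L(H) = (⅓)*5 = 5/3)
K = 19 (K = 1 + 18 = 19)
f(l, M) = 1 + l/M
f(L(3), K)*(395530 - 450141) = ((19 + 5/3)/19)*(395530 - 450141) = ((1/19)*(62/3))*(-54611) = (62/57)*(-54611) = -3385882/57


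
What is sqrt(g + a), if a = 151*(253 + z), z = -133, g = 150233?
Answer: sqrt(168353) ≈ 410.31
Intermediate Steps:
a = 18120 (a = 151*(253 - 133) = 151*120 = 18120)
sqrt(g + a) = sqrt(150233 + 18120) = sqrt(168353)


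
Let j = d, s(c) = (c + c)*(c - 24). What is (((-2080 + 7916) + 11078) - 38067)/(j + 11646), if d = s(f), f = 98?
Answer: -21153/26150 ≈ -0.80891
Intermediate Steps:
s(c) = 2*c*(-24 + c) (s(c) = (2*c)*(-24 + c) = 2*c*(-24 + c))
d = 14504 (d = 2*98*(-24 + 98) = 2*98*74 = 14504)
j = 14504
(((-2080 + 7916) + 11078) - 38067)/(j + 11646) = (((-2080 + 7916) + 11078) - 38067)/(14504 + 11646) = ((5836 + 11078) - 38067)/26150 = (16914 - 38067)*(1/26150) = -21153*1/26150 = -21153/26150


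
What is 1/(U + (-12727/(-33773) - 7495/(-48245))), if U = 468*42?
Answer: 325875677/6405585735662 ≈ 5.0874e-5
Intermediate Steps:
U = 19656
1/(U + (-12727/(-33773) - 7495/(-48245))) = 1/(19656 + (-12727/(-33773) - 7495/(-48245))) = 1/(19656 + (-12727*(-1/33773) - 7495*(-1/48245))) = 1/(19656 + (12727/33773 + 1499/9649)) = 1/(19656 + 173428550/325875677) = 1/(6405585735662/325875677) = 325875677/6405585735662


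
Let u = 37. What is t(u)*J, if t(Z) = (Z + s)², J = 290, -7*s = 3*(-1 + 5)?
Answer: 17692610/49 ≈ 3.6107e+5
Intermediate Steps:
s = -12/7 (s = -3*(-1 + 5)/7 = -3*4/7 = -⅐*12 = -12/7 ≈ -1.7143)
t(Z) = (-12/7 + Z)² (t(Z) = (Z - 12/7)² = (-12/7 + Z)²)
t(u)*J = ((-12 + 7*37)²/49)*290 = ((-12 + 259)²/49)*290 = ((1/49)*247²)*290 = ((1/49)*61009)*290 = (61009/49)*290 = 17692610/49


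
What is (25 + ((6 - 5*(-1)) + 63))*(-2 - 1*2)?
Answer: -396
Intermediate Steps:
(25 + ((6 - 5*(-1)) + 63))*(-2 - 1*2) = (25 + ((6 + 5) + 63))*(-2 - 2) = (25 + (11 + 63))*(-4) = (25 + 74)*(-4) = 99*(-4) = -396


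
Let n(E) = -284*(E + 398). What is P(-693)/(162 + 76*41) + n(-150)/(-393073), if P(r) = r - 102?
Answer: -81616939/1288493294 ≈ -0.063343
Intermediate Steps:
n(E) = -113032 - 284*E (n(E) = -284*(398 + E) = -113032 - 284*E)
P(r) = -102 + r
P(-693)/(162 + 76*41) + n(-150)/(-393073) = (-102 - 693)/(162 + 76*41) + (-113032 - 284*(-150))/(-393073) = -795/(162 + 3116) + (-113032 + 42600)*(-1/393073) = -795/3278 - 70432*(-1/393073) = -795*1/3278 + 70432/393073 = -795/3278 + 70432/393073 = -81616939/1288493294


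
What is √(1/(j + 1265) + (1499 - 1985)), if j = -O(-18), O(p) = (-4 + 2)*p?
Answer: I*√734073097/1229 ≈ 22.045*I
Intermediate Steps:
O(p) = -2*p
j = -36 (j = -(-2)*(-18) = -1*36 = -36)
√(1/(j + 1265) + (1499 - 1985)) = √(1/(-36 + 1265) + (1499 - 1985)) = √(1/1229 - 486) = √(-597293/1229) = I*√734073097/1229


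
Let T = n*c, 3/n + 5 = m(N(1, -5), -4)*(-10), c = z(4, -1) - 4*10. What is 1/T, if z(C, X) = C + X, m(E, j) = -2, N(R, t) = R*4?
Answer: -5/37 ≈ -0.13514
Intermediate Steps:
N(R, t) = 4*R
c = -37 (c = (4 - 1) - 4*10 = 3 - 40 = -37)
n = ⅕ (n = 3/(-5 - 2*(-10)) = 3/(-5 + 20) = 3/15 = 3*(1/15) = ⅕ ≈ 0.20000)
T = -37/5 (T = (⅕)*(-37) = -37/5 ≈ -7.4000)
1/T = 1/(-37/5) = -5/37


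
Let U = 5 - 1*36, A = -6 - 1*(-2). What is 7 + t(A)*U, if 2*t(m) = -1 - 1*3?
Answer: 69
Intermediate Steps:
A = -4 (A = -6 + 2 = -4)
U = -31 (U = 5 - 36 = -31)
t(m) = -2 (t(m) = (-1 - 1*3)/2 = (-1 - 3)/2 = (½)*(-4) = -2)
7 + t(A)*U = 7 - 2*(-31) = 7 + 62 = 69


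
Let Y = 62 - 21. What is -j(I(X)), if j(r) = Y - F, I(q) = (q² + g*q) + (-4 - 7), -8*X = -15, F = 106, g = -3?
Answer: 65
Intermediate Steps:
Y = 41
X = 15/8 (X = -⅛*(-15) = 15/8 ≈ 1.8750)
I(q) = -11 + q² - 3*q (I(q) = (q² - 3*q) + (-4 - 7) = (q² - 3*q) - 11 = -11 + q² - 3*q)
j(r) = -65 (j(r) = 41 - 1*106 = 41 - 106 = -65)
-j(I(X)) = -1*(-65) = 65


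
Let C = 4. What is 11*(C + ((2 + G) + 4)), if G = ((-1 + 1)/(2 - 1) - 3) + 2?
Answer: 99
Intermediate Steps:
G = -1 (G = (0/1 - 3) + 2 = (0*1 - 3) + 2 = (0 - 3) + 2 = -3 + 2 = -1)
11*(C + ((2 + G) + 4)) = 11*(4 + ((2 - 1) + 4)) = 11*(4 + (1 + 4)) = 11*(4 + 5) = 11*9 = 99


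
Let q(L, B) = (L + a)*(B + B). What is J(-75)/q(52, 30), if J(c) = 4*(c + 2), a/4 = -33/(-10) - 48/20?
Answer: -73/834 ≈ -0.087530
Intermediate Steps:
a = 18/5 (a = 4*(-33/(-10) - 48/20) = 4*(-33*(-1/10) - 48*1/20) = 4*(33/10 - 12/5) = 4*(9/10) = 18/5 ≈ 3.6000)
q(L, B) = 2*B*(18/5 + L) (q(L, B) = (L + 18/5)*(B + B) = (18/5 + L)*(2*B) = 2*B*(18/5 + L))
J(c) = 8 + 4*c (J(c) = 4*(2 + c) = 8 + 4*c)
J(-75)/q(52, 30) = (8 + 4*(-75))/(((2/5)*30*(18 + 5*52))) = (8 - 300)/(((2/5)*30*(18 + 260))) = -292/((2/5)*30*278) = -292/3336 = -292*1/3336 = -73/834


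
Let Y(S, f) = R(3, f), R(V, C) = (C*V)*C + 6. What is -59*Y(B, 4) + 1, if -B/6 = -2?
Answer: -3185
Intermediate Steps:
B = 12 (B = -6*(-2) = 12)
R(V, C) = 6 + V*C² (R(V, C) = V*C² + 6 = 6 + V*C²)
Y(S, f) = 6 + 3*f²
-59*Y(B, 4) + 1 = -59*(6 + 3*4²) + 1 = -59*(6 + 3*16) + 1 = -59*(6 + 48) + 1 = -59*54 + 1 = -3186 + 1 = -3185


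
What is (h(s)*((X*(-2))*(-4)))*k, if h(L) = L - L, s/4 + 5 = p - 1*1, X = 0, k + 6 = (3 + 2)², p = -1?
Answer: 0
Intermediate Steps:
k = 19 (k = -6 + (3 + 2)² = -6 + 5² = -6 + 25 = 19)
s = -28 (s = -20 + 4*(-1 - 1*1) = -20 + 4*(-1 - 1) = -20 + 4*(-2) = -20 - 8 = -28)
h(L) = 0
(h(s)*((X*(-2))*(-4)))*k = (0*((0*(-2))*(-4)))*19 = (0*(0*(-4)))*19 = (0*0)*19 = 0*19 = 0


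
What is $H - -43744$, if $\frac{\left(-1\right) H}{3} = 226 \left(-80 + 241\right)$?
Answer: $-65414$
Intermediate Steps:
$H = -109158$ ($H = - 3 \cdot 226 \left(-80 + 241\right) = - 3 \cdot 226 \cdot 161 = \left(-3\right) 36386 = -109158$)
$H - -43744 = -109158 - -43744 = -109158 + \left(-8416 + 52160\right) = -109158 + 43744 = -65414$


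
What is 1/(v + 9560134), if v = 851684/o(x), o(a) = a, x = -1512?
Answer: 378/3613517731 ≈ 1.0461e-7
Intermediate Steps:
v = -212921/378 (v = 851684/(-1512) = 851684*(-1/1512) = -212921/378 ≈ -563.28)
1/(v + 9560134) = 1/(-212921/378 + 9560134) = 1/(3613517731/378) = 378/3613517731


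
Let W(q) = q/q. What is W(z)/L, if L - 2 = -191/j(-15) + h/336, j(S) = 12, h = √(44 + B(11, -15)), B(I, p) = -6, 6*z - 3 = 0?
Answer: -785568/10932469 - 168*√38/10932469 ≈ -0.071951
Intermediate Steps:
z = ½ (z = ½ + (⅙)*0 = ½ + 0 = ½ ≈ 0.50000)
h = √38 (h = √(44 - 6) = √38 ≈ 6.1644)
L = -167/12 + √38/336 (L = 2 + (-191/12 + √38/336) = -167/12 + √38/336 ≈ -13.898)
W(q) = 1
W(z)/L = 1/(-167/12 + √38/336)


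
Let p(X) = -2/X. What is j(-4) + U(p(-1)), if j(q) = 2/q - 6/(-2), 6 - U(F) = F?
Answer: 13/2 ≈ 6.5000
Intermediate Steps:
U(F) = 6 - F
j(q) = 3 + 2/q (j(q) = 2/q - 6*(-½) = 2/q + 3 = 3 + 2/q)
j(-4) + U(p(-1)) = (3 + 2/(-4)) + (6 - (-2)/(-1)) = (3 + 2*(-¼)) + (6 - (-2)*(-1)) = (3 - ½) + (6 - 1*2) = 5/2 + (6 - 2) = 5/2 + 4 = 13/2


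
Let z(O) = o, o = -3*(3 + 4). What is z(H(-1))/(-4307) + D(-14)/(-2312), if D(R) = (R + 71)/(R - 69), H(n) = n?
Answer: 4275315/826496072 ≈ 0.0051728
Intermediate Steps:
o = -21 (o = -3*7 = -21)
z(O) = -21
D(R) = (71 + R)/(-69 + R)
z(H(-1))/(-4307) + D(-14)/(-2312) = -21/(-4307) + ((71 - 14)/(-69 - 14))/(-2312) = -21*(-1/4307) + (57/(-83))*(-1/2312) = 21/4307 - 1/83*57*(-1/2312) = 21/4307 - 57/83*(-1/2312) = 21/4307 + 57/191896 = 4275315/826496072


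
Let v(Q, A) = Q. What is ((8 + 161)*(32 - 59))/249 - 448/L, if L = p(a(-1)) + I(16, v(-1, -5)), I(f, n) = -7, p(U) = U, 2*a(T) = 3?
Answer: 57637/913 ≈ 63.129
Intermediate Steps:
a(T) = 3/2 (a(T) = (½)*3 = 3/2)
L = -11/2 (L = 3/2 - 7 = -11/2 ≈ -5.5000)
((8 + 161)*(32 - 59))/249 - 448/L = ((8 + 161)*(32 - 59))/249 - 448/(-11/2) = (169*(-27))*(1/249) - 448*(-2/11) = -4563*1/249 + 896/11 = -1521/83 + 896/11 = 57637/913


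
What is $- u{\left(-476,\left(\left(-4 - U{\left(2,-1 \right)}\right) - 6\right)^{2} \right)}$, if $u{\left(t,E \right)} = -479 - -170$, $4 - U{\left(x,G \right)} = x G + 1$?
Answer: $309$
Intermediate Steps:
$U{\left(x,G \right)} = 3 - G x$ ($U{\left(x,G \right)} = 4 - \left(x G + 1\right) = 4 - \left(G x + 1\right) = 4 - \left(1 + G x\right) = 3 - G x$)
$u{\left(t,E \right)} = -309$ ($u{\left(t,E \right)} = -479 + 170 = -309$)
$- u{\left(-476,\left(\left(-4 - U{\left(2,-1 \right)}\right) - 6\right)^{2} \right)} = \left(-1\right) \left(-309\right) = 309$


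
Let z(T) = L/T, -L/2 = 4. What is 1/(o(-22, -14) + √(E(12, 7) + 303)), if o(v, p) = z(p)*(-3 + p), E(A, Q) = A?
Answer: 476/10811 + 147*√35/10811 ≈ 0.12447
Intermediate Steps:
L = -8 (L = -2*4 = -8)
z(T) = -8/T
o(v, p) = -8*(-3 + p)/p (o(v, p) = (-8/p)*(-3 + p) = -8*(-3 + p)/p)
1/(o(-22, -14) + √(E(12, 7) + 303)) = 1/((-8 + 24/(-14)) + √(12 + 303)) = 1/((-8 + 24*(-1/14)) + √315) = 1/((-8 - 12/7) + 3*√35) = 1/(-68/7 + 3*√35)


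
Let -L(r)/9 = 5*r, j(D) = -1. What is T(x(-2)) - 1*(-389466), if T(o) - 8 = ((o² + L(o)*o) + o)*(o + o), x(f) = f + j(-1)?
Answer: 391868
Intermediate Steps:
L(r) = -45*r
x(f) = -1 + f (x(f) = f - 1 = -1 + f)
T(o) = 8 + 2*o*(o - 44*o²) (T(o) = 8 + ((o² + (-45*o)*o) + o)*(o + o) = 8 + ((o² - 45*o²) + o)*(2*o) = 8 + (-44*o² + o)*(2*o) = 8 + (o - 44*o²)*(2*o) = 8 + 2*o*(o - 44*o²))
T(x(-2)) - 1*(-389466) = (8 - 88*(-1 - 2)³ + 2*(-1 - 2)²) - 1*(-389466) = (8 - 88*(-3)³ + 2*(-3)²) + 389466 = (8 - 88*(-27) + 2*9) + 389466 = (8 + 2376 + 18) + 389466 = 2402 + 389466 = 391868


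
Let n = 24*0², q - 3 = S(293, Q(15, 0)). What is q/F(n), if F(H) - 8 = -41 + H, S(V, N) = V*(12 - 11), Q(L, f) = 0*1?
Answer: -296/33 ≈ -8.9697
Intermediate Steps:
Q(L, f) = 0
S(V, N) = V (S(V, N) = V*1 = V)
q = 296 (q = 3 + 293 = 296)
n = 0 (n = 24*0 = 0)
F(H) = -33 + H (F(H) = 8 + (-41 + H) = -33 + H)
q/F(n) = 296/(-33 + 0) = 296/(-33) = 296*(-1/33) = -296/33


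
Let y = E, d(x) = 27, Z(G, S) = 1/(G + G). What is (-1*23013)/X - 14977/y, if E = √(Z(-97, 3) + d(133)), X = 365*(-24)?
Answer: 7671/2920 - 14977*√1015978/5237 ≈ -2880.0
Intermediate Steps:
Z(G, S) = 1/(2*G)
X = -8760
E = √1015978/194 (E = √((½)/(-97) + 27) = √((½)*(-1/97) + 27) = √(-1/194 + 27) = √(5237/194) = √1015978/194 ≈ 5.1957)
y = √1015978/194 ≈ 5.1957
(-1*23013)/X - 14977/y = -1*23013/(-8760) - 14977*√1015978/5237 = -23013*(-1/8760) - 14977*√1015978/5237 = 7671/2920 - 14977*√1015978/5237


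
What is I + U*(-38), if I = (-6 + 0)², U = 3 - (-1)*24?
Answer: -990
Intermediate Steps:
U = 27 (U = 3 - 1*(-24) = 3 + 24 = 27)
I = 36 (I = (-6)² = 36)
I + U*(-38) = 36 + 27*(-38) = 36 - 1026 = -990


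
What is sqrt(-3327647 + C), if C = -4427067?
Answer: I*sqrt(7754714) ≈ 2784.7*I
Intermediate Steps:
sqrt(-3327647 + C) = sqrt(-3327647 - 4427067) = sqrt(-7754714) = I*sqrt(7754714)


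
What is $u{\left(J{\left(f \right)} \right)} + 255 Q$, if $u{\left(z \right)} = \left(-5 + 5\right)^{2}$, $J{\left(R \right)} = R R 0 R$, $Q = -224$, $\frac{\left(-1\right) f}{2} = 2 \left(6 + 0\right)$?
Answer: $-57120$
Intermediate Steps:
$f = -24$ ($f = - 2 \cdot 2 \left(6 + 0\right) = - 2 \cdot 2 \cdot 6 = \left(-2\right) 12 = -24$)
$J{\left(R \right)} = 0$ ($J{\left(R \right)} = R 0 R = R 0 = 0$)
$u{\left(z \right)} = 0$ ($u{\left(z \right)} = 0^{2} = 0$)
$u{\left(J{\left(f \right)} \right)} + 255 Q = 0 + 255 \left(-224\right) = 0 - 57120 = -57120$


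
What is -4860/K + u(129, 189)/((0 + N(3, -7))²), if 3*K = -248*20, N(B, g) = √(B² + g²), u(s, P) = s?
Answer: 37137/7192 ≈ 5.1637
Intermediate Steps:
K = -4960/3 (K = (-248*20)/3 = (-124*40)/3 = (⅓)*(-4960) = -4960/3 ≈ -1653.3)
-4860/K + u(129, 189)/((0 + N(3, -7))²) = -4860/(-4960/3) + 129/((0 + √(3² + (-7)²))²) = -4860*(-3/4960) + 129/((0 + √(9 + 49))²) = 729/248 + 129/((0 + √58)²) = 729/248 + 129/((√58)²) = 729/248 + 129/58 = 37137/7192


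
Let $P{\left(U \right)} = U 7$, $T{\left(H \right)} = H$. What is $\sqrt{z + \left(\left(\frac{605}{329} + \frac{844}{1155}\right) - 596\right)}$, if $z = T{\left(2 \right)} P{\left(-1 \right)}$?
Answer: $\frac{i \sqrt{1790012969745}}{54285} \approx 24.646 i$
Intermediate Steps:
$P{\left(U \right)} = 7 U$
$z = -14$ ($z = 2 \cdot 7 \left(-1\right) = 2 \left(-7\right) = -14$)
$\sqrt{z + \left(\left(\frac{605}{329} + \frac{844}{1155}\right) - 596\right)} = \sqrt{-14 + \left(\left(\frac{605}{329} + \frac{844}{1155}\right) - 596\right)} = \sqrt{-14 + \left(\frac{139493}{54285} - 596\right)} = \sqrt{-14 - \frac{32214367}{54285}} = \sqrt{- \frac{32974357}{54285}} = \frac{i \sqrt{1790012969745}}{54285}$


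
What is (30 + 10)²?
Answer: 1600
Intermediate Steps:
(30 + 10)² = 40² = 1600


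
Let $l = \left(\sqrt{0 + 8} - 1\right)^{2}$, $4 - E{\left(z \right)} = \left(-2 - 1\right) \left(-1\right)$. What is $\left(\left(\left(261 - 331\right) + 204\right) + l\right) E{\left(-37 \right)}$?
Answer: $143 - 4 \sqrt{2} \approx 137.34$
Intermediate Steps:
$E{\left(z \right)} = 1$ ($E{\left(z \right)} = 4 - \left(-2 - 1\right) \left(-1\right) = 4 - \left(-3\right) \left(-1\right) = 4 - 3 = 1$)
$l = \left(-1 + 2 \sqrt{2}\right)^{2}$ ($l = \left(\sqrt{8} - 1\right)^{2} = \left(2 \sqrt{2} - 1\right)^{2} = \left(-1 + 2 \sqrt{2}\right)^{2} \approx 3.3431$)
$\left(\left(\left(261 - 331\right) + 204\right) + l\right) E{\left(-37 \right)} = \left(\left(\left(261 - 331\right) + 204\right) + \left(9 - 4 \sqrt{2}\right)\right) 1 = \left(\left(-70 + 204\right) + \left(9 - 4 \sqrt{2}\right)\right) 1 = \left(134 + \left(9 - 4 \sqrt{2}\right)\right) 1 = \left(143 - 4 \sqrt{2}\right) 1 = 143 - 4 \sqrt{2}$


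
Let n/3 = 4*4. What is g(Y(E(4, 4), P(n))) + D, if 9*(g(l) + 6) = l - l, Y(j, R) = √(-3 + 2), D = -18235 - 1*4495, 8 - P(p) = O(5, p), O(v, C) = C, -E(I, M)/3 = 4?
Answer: -22736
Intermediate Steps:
E(I, M) = -12 (E(I, M) = -3*4 = -12)
n = 48 (n = 3*(4*4) = 3*16 = 48)
P(p) = 8 - p
D = -22730 (D = -18235 - 4495 = -22730)
Y(j, R) = I (Y(j, R) = √(-1) = I)
g(l) = -6 (g(l) = -6 + (l - l)/9 = -6 + (⅑)*0 = -6 + 0 = -6)
g(Y(E(4, 4), P(n))) + D = -6 - 22730 = -22736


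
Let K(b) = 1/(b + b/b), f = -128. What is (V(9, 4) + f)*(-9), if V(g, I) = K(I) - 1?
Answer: 5796/5 ≈ 1159.2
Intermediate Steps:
K(b) = 1/(1 + b) (K(b) = 1/(b + 1) = 1/(1 + b))
V(g, I) = -1 + 1/(1 + I) (V(g, I) = 1/(1 + I) - 1 = -1 + 1/(1 + I))
(V(9, 4) + f)*(-9) = (-1*4/(1 + 4) - 128)*(-9) = (-1*4/5 - 128)*(-9) = (-1*4*⅕ - 128)*(-9) = (-⅘ - 128)*(-9) = -644/5*(-9) = 5796/5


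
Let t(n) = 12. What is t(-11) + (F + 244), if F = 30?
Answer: 286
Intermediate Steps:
t(-11) + (F + 244) = 12 + (30 + 244) = 12 + 274 = 286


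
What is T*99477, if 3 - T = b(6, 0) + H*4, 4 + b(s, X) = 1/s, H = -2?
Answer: 2951151/2 ≈ 1.4756e+6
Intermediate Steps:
b(s, X) = -4 + 1/s
T = 89/6 (T = 3 - ((-4 + 1/6) - 2*4) = 3 - ((-4 + ⅙) - 8) = 3 - (-23/6 - 8) = 3 - 1*(-71/6) = 3 + 71/6 = 89/6 ≈ 14.833)
T*99477 = (89/6)*99477 = 2951151/2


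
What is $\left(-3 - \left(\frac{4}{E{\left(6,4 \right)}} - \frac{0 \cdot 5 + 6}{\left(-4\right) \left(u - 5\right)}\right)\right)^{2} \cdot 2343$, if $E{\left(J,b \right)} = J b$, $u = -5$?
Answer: $\frac{25586341}{1200} \approx 21322.0$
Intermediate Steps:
$\left(-3 - \left(\frac{4}{E{\left(6,4 \right)}} - \frac{0 \cdot 5 + 6}{\left(-4\right) \left(u - 5\right)}\right)\right)^{2} \cdot 2343 = \left(-3 - \left(\frac{1}{6} - \frac{0 \cdot 5 + 6}{\left(-4\right) \left(-5 - 5\right)}\right)\right)^{2} \cdot 2343 = \left(-3 - \left(\frac{1}{6} - \frac{0 + 6}{\left(-4\right) \left(-10\right)}\right)\right)^{2} \cdot 2343 = \left(-3 + \left(\frac{6}{40} - \frac{1}{6}\right)\right)^{2} \cdot 2343 = \left(-3 + \left(6 \cdot \frac{1}{40} - \frac{1}{6}\right)\right)^{2} \cdot 2343 = \left(-3 + \left(\frac{3}{20} - \frac{1}{6}\right)\right)^{2} \cdot 2343 = \left(-3 - \frac{1}{60}\right)^{2} \cdot 2343 = \left(- \frac{181}{60}\right)^{2} \cdot 2343 = \frac{32761}{3600} \cdot 2343 = \frac{25586341}{1200}$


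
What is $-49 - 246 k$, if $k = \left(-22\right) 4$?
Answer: $21599$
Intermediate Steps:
$k = -88$
$-49 - 246 k = -49 - -21648 = -49 + 21648 = 21599$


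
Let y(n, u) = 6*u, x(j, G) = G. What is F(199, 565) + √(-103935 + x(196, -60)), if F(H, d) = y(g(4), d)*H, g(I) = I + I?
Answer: 674610 + 3*I*√11555 ≈ 6.7461e+5 + 322.48*I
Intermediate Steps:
g(I) = 2*I
F(H, d) = 6*H*d (F(H, d) = (6*d)*H = 6*H*d)
F(199, 565) + √(-103935 + x(196, -60)) = 6*199*565 + √(-103935 - 60) = 674610 + √(-103995) = 674610 + 3*I*√11555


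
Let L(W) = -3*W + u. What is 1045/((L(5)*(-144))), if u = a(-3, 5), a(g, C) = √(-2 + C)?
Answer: 5225/10656 + 1045*√3/31968 ≈ 0.54695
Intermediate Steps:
u = √3 (u = √(-2 + 5) = √3 ≈ 1.7320)
L(W) = √3 - 3*W (L(W) = -3*W + √3 = √3 - 3*W)
1045/((L(5)*(-144))) = 1045/(((√3 - 3*5)*(-144))) = 1045/(((√3 - 15)*(-144))) = 1045/(((-15 + √3)*(-144))) = 1045/(2160 - 144*√3)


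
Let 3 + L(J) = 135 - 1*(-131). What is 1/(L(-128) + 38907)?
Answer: 1/39170 ≈ 2.5530e-5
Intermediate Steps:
L(J) = 263 (L(J) = -3 + (135 - 1*(-131)) = -3 + (135 + 131) = -3 + 266 = 263)
1/(L(-128) + 38907) = 1/(263 + 38907) = 1/39170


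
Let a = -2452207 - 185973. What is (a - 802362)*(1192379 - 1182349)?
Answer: -34508636260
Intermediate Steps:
a = -2638180
(a - 802362)*(1192379 - 1182349) = (-2638180 - 802362)*(1192379 - 1182349) = -3440542*10030 = -34508636260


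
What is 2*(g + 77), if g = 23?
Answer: 200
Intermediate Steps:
2*(g + 77) = 2*(23 + 77) = 2*100 = 200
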